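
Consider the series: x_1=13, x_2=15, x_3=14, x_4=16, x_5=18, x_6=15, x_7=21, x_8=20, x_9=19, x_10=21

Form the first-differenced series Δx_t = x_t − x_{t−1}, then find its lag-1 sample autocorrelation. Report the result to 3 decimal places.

-0.621

First differences Δx: 2, -1, 2, 2, -3, 6, -1, -1, 2
Mean of differences = 0.8889
Numerator Σ(Δx_t−Δx̄)(Δx_{t+1}−Δx̄) = -35.3457
Denominator Σ(Δx_t−Δx̄)² = 56.8889
r_1(Δx) = -35.3457 / 56.8889 = -0.621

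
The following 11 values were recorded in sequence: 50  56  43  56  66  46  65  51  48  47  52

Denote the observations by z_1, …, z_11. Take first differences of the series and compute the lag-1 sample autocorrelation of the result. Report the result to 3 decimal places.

First differences Δz: 6, -13, 13, 10, -20, 19, -14, -3, -1, 5
Mean of differences = 0.2000
Numerator Σ(Δz_t−Δz̄)(Δz_{t+1}−Δz̄) = -921.2400
Denominator Σ(Δz_t−Δz̄)² = 1465.6000
r_1(Δz) = -921.2400 / 1465.6000 = -0.629

-0.629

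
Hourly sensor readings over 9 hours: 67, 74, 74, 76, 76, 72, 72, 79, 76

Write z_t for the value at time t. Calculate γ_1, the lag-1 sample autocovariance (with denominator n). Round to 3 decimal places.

Mean z̄ = (67 + 74 + 74 + 76 + 76 + 72 + 72 + 79 + 76)/9 = 74.0000
Σ_{t=1}^{8}(z_t−z̄)(z_{t+1}−z̄) = 4.0000
γ_1 = 4.0000 / 9 = 0.444

0.444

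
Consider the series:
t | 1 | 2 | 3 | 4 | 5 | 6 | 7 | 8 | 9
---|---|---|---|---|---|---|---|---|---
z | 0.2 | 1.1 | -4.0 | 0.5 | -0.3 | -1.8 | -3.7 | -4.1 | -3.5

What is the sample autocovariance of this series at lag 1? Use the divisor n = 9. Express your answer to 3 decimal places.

0.674

Mean z̄ = (0.2 + 1.1 − 4.0 + 0.5 − 0.3 − 1.8 − 3.7 − 4.1 − 3.5)/9 = -1.7333
Σ_{t=1}^{8}(z_t−z̄)(z_{t+1}−z̄) = 6.0656
γ_1 = 6.0656 / 9 = 0.674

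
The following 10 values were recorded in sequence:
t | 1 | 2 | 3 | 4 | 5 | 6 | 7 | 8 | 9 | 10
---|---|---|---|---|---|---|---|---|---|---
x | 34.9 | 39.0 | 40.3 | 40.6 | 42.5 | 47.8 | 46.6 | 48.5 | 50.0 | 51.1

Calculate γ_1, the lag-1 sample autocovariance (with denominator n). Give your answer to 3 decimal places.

Mean x̄ = (34.9 + 39.0 + 40.3 + 40.6 + 42.5 + 47.8 + 46.6 + 48.5 + 50.0 + 51.1)/10 = 44.1300
Σ_{t=1}^{9}(x_t−x̄)(x_{t+1}−x̄) = 166.7141
γ_1 = 166.7141 / 10 = 16.671

16.671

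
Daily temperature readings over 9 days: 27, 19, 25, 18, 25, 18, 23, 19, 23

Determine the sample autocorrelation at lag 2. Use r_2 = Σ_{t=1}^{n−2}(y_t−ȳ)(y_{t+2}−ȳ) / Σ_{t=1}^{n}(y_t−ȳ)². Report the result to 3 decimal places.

0.715

Mean ȳ = (27 + 19 + 25 + 18 + 25 + 18 + 23 + 19 + 23)/9 = 21.8889
Σ(y_t−ȳ)(y_{t+2}−ȳ) = (15.9012) + (11.2346) + (9.6790) + (15.1235) + (3.4568) + (11.2346) + (1.2346) = 67.8642
Denominator Σ(y_t−ȳ)² = 94.8889
r_2 = 67.8642 / 94.8889 = 0.715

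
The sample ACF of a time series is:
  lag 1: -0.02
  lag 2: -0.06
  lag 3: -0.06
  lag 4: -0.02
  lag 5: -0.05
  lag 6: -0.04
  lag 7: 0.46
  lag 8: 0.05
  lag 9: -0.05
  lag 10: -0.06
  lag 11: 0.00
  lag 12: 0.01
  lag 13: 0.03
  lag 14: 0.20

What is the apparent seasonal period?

7

The largest autocorrelation is r_7 = 0.46, with a weaker echo at lag 14 (0.20); the remaining lags stay at or below 0.05.
The dominant spike at lag 7 indicates a seasonal period of 7.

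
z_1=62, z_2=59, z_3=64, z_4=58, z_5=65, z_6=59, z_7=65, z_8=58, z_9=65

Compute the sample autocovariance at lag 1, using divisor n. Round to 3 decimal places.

-7.790

Mean z̄ = (62 + 59 + 64 + 58 + 65 + 59 + 65 + 58 + 65)/9 = 61.6667
Σ_{t=1}^{8}(z_t−z̄)(z_{t+1}−z̄) = -70.1111
γ_1 = -70.1111 / 9 = -7.790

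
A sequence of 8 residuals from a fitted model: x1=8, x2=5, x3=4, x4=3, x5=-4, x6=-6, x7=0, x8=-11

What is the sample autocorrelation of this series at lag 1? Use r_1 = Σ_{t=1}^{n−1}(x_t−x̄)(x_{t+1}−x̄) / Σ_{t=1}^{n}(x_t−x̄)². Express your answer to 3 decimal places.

0.294

Mean x̄ = (8 + 5 + 4 + 3 − 4 − 6 + 0 − 11)/8 = -0.1250
Deviations from mean: 8.1250, 5.1250, 4.1250, 3.1250, -3.8750, -5.8750, 0.1250, -10.8750
Σ(x_t−x̄)(x_{t+1}−x̄) = (41.6406) + (21.1406) + (12.8906) + (-12.1094) + (22.7656) + (-0.7344) + (-1.3594) = 84.2344
Denominator Σ(x_t−x̄)² = 286.8750
r_1 = 84.2344 / 286.8750 = 0.294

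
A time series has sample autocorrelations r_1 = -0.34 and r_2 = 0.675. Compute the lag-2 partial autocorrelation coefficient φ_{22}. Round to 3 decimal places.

0.633

φ_{22} = (r_2 − r_1²) / (1 − r_1²)
r_1² = (-0.34)² = 0.1156
Numerator = 0.675 − 0.1156 = 0.5594; denominator = 1 − 0.1156 = 0.8844
φ_{22} = 0.5594 / 0.8844 = 0.633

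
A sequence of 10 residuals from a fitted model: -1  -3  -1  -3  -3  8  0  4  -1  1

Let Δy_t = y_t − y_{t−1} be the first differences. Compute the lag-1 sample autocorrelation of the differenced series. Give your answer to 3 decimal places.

First differences Δy: -2, 2, -2, 0, 11, -8, 4, -5, 2
Mean of differences = 0.2222
Numerator Σ(Δy_t−Δȳ)(Δy_{t+1}−Δȳ) = -158.4938
Denominator Σ(Δy_t−Δȳ)² = 241.5556
r_1(Δy) = -158.4938 / 241.5556 = -0.656

-0.656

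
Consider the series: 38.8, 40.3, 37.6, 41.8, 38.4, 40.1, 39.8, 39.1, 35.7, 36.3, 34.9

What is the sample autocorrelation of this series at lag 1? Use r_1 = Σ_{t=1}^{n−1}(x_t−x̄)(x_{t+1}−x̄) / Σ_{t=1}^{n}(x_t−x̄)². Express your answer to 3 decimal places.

0.240

Mean x̄ = (38.8 + 40.3 + 37.6 + 41.8 + 38.4 + 40.1 + 39.8 + 39.1 + 35.7 + 36.3 + 34.9)/11 = 38.4364
Numerator Σ_{t=1}^{10}(x_t−x̄)(x_{t+1}−x̄) = 10.8814
Denominator Σ(x_t−x̄)² = 45.2455
r_1 = 10.8814 / 45.2455 = 0.240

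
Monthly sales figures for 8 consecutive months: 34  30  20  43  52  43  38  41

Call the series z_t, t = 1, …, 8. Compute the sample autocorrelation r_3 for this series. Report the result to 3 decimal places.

Mean z̄ = (34 + 30 + 20 + 43 + 52 + 43 + 38 + 41)/8 = 37.6250
Deviations from mean: -3.6250, -7.6250, -17.6250, 5.3750, 14.3750, 5.3750, 0.3750, 3.3750
Σ(z_t−z̄)(z_{t+3}−z̄) = (-19.4844) + (-109.6094) + (-94.7344) + (2.0156) + (48.5156) = -173.2969
Denominator Σ(z_t−z̄)² = 657.8750
r_3 = -173.2969 / 657.8750 = -0.263

-0.263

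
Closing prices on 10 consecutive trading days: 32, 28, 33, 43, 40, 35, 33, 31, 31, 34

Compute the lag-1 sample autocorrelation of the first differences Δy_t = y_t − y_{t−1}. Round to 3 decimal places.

0.148

First differences Δy: -4, 5, 10, -3, -5, -2, -2, 0, 3
Mean of differences = 0.2222
Numerator Σ(Δy_t−Δȳ)(Δy_{t+1}−Δȳ) = 28.2840
Denominator Σ(Δy_t−Δȳ)² = 191.5556
r_1(Δy) = 28.2840 / 191.5556 = 0.148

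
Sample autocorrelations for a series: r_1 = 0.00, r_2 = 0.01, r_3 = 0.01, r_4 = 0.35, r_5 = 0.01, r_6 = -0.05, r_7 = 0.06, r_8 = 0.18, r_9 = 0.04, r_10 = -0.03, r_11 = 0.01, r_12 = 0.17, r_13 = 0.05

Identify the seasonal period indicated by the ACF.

4

The largest autocorrelation is r_4 = 0.35, with weaker echoes at lags 8 (0.18) and 12 (0.17); the remaining lags stay at or below 0.06.
The dominant spike at lag 4 indicates a seasonal period of 4.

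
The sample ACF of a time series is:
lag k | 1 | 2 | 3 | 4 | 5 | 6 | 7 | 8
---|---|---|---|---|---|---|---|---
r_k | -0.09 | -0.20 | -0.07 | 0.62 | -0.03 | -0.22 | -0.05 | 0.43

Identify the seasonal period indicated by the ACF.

The largest autocorrelation is r_4 = 0.62, with a weaker echo at lag 8 (0.43); the remaining lags stay at or below -0.03.
The dominant spike at lag 4 indicates a seasonal period of 4.

4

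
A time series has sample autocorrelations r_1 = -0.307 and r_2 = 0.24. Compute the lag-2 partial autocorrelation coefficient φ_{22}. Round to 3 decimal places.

0.161

φ_{22} = (r_2 − r_1²) / (1 − r_1²)
r_1² = (-0.307)² = 0.094249
Numerator = 0.24 − 0.0942 = 0.1458; denominator = 1 − 0.0942 = 0.9058
φ_{22} = 0.1458 / 0.9058 = 0.161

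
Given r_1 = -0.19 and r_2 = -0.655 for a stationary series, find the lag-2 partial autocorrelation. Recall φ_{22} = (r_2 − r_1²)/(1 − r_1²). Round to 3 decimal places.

-0.717

φ_{22} = (r_2 − r_1²) / (1 − r_1²)
r_1² = (-0.19)² = 0.0361
Numerator = -0.655 − 0.0361 = -0.6911; denominator = 1 − 0.0361 = 0.9639
φ_{22} = -0.6911 / 0.9639 = -0.717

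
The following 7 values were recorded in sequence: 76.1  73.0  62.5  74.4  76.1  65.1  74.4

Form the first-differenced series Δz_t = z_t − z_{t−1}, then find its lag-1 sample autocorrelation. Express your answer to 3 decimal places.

First differences Δz: -3.1, -10.5, 11.9, 1.7, -11.0, 9.3
Mean of differences = -0.2833
Numerator Σ(Δz_t−Δz̄)(Δz_{t+1}−Δz̄) = -195.4886
Denominator Σ(Δz_t−Δz̄)² = 471.3683
r_1(Δz) = -195.4886 / 471.3683 = -0.415

-0.415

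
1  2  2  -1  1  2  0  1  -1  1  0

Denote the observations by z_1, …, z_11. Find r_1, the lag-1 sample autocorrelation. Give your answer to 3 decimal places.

Mean z̄ = (1 + 2 + 2 − 1 + 1 + 2 + 0 + 1 − 1 + 1 + 0)/11 = 0.7273
Numerator Σ_{t=1}^{10}(z_t−z̄)(z_{t+1}−z̄) = -2.6198
Denominator Σ(z_t−z̄)² = 12.1818
r_1 = -2.6198 / 12.1818 = -0.215

-0.215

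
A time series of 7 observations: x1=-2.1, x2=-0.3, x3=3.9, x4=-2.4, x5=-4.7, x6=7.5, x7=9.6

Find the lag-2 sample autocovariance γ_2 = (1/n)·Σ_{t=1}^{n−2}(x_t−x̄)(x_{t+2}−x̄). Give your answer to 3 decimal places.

Mean x̄ = (-2.1 − 0.3 + 3.9 − 2.4 − 4.7 + 7.5 + 9.6)/7 = 1.6429
Σ_{t=1}^{5}(x_t−x̄)(x_{t+2}−x̄) = -89.0608
γ_2 = -89.0608 / 7 = -12.723

-12.723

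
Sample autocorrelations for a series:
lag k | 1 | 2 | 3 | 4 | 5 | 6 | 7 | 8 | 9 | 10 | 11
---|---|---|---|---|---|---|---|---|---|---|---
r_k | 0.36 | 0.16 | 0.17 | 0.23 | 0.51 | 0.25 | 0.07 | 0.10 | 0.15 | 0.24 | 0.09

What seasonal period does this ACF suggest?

The largest autocorrelation is r_5 = 0.51; the remaining lags stay at or below 0.36. The elevated value at lag 1 (0.36), dropping to 0.16 at lag 2, reflects decaying short-term dependence rather than seasonality.
The dominant spike at lag 5 indicates a seasonal period of 5.

5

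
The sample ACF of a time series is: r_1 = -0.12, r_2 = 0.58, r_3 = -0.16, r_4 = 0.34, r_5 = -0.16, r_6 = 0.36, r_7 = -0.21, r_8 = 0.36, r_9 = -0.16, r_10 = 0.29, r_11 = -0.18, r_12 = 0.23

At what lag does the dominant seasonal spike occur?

The largest autocorrelation is r_2 = 0.58, with weaker echoes at lags 4 (0.34), 6 (0.36), 8 (0.36), 10 (0.29) and 12 (0.23); the remaining lags stay at or below -0.12.
The dominant spike at lag 2 indicates a seasonal period of 2.

2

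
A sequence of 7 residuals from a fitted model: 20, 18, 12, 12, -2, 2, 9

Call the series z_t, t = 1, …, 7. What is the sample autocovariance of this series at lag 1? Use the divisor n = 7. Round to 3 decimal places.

Mean z̄ = (20 + 18 + 12 + 12 − 2 + 2 + 9)/7 = 10.1429
Σ_{t=1}^{6}(z_t−z̄)(z_{t+1}−z̄) = 181.1224
γ_1 = 181.1224 / 7 = 25.875

25.875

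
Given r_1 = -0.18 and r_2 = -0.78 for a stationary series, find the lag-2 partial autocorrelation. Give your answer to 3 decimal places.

-0.840

φ_{22} = (r_2 − r_1²) / (1 − r_1²)
r_1² = (-0.18)² = 0.0324
Numerator = -0.78 − 0.0324 = -0.8124; denominator = 1 − 0.0324 = 0.9676
φ_{22} = -0.8124 / 0.9676 = -0.840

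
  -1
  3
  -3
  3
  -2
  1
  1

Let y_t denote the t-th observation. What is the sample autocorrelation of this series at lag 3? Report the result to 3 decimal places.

-0.302

Mean ȳ = (-1 + 3 − 3 + 3 − 2 + 1 + 1)/7 = 0.2857
Deviations from mean: -1.2857, 2.7143, -3.2857, 2.7143, -2.2857, 0.7143, 0.7143
Σ(y_t−ȳ)(y_{t+3}−ȳ) = (-3.4898) + (-6.2041) + (-2.3469) + (1.9388) = -10.1020
Denominator Σ(y_t−ȳ)² = 33.4286
r_3 = -10.1020 / 33.4286 = -0.302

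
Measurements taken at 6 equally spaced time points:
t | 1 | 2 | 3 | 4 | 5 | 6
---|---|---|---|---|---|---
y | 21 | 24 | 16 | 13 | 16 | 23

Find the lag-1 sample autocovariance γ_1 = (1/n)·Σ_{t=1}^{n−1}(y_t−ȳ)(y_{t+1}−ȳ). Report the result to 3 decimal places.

Mean ȳ = (21 + 24 + 16 + 13 + 16 + 23)/6 = 18.8333
Deviations: 2.1667, 5.1667, -2.8333, -5.8333, -2.8333, 4.1667
Σ_{t=1}^{5}(y_t−ȳ)(y_{t+1}−ȳ) = 17.8056
γ_1 = 17.8056 / 6 = 2.968

2.968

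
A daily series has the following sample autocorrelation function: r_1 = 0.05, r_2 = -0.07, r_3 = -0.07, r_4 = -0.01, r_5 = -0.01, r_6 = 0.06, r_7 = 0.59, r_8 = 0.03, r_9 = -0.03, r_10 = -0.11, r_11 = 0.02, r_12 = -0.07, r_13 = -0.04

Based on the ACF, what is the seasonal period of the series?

The largest autocorrelation is r_7 = 0.59; the remaining lags stay at or below 0.06.
The dominant spike at lag 7 indicates a seasonal period of 7.

7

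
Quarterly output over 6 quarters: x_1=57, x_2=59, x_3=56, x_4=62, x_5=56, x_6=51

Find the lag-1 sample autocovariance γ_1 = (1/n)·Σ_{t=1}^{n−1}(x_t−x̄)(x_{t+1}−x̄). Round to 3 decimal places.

Mean x̄ = (57 + 59 + 56 + 62 + 56 + 51)/6 = 56.8333
Σ_{t=1}^{5}(x_t−x̄)(x_{t+1}−x̄) = -5.1944
γ_1 = -5.1944 / 6 = -0.866

-0.866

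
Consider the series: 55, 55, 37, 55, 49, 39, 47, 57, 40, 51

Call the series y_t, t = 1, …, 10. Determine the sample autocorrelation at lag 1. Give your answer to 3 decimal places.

-0.400

Mean ȳ = (55 + 55 + 37 + 55 + 49 + 39 + 47 + 57 + 40 + 51)/10 = 48.5000
Numerator Σ_{t=1}^{9}(y_t−ȳ)(y_{t+1}−ȳ) = -200.7500
Denominator Σ(y_t−ȳ)² = 502.5000
r_1 = -200.7500 / 502.5000 = -0.400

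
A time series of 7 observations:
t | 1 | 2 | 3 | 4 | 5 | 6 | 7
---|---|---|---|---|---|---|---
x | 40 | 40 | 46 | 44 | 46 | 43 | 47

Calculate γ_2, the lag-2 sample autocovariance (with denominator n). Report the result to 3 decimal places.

0.426

Mean x̄ = (40 + 40 + 46 + 44 + 46 + 43 + 47)/7 = 43.7143
Σ_{t=1}^{5}(x_t−x̄)(x_{t+2}−x̄) = 2.9796
γ_2 = 2.9796 / 7 = 0.426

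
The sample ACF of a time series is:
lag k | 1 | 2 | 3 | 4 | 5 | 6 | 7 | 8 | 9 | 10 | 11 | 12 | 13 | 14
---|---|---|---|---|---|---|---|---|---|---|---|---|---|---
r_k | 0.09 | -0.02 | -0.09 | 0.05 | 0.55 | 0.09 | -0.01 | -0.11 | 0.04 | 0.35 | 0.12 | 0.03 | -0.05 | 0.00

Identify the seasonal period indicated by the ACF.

The largest autocorrelation is r_5 = 0.55, with a weaker echo at lag 10 (0.35); the remaining lags stay at or below 0.12.
The dominant spike at lag 5 indicates a seasonal period of 5.

5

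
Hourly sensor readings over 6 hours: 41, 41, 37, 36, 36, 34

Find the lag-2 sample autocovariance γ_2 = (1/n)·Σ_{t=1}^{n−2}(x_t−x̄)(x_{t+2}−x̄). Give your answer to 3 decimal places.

-0.167

Mean x̄ = (41 + 41 + 37 + 36 + 36 + 34)/6 = 37.5000
Σ_{t=1}^{4}(x_t−x̄)(x_{t+2}−x̄) = -1.0000
γ_2 = -1.0000 / 6 = -0.167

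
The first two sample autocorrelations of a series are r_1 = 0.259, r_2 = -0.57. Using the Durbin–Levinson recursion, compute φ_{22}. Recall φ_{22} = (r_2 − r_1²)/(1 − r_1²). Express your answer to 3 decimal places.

-0.683

φ_{22} = (r_2 − r_1²) / (1 − r_1²)
r_1² = (0.259)² = 0.067081
Numerator = -0.57 − 0.0671 = -0.6371; denominator = 1 − 0.0671 = 0.9329
φ_{22} = -0.6371 / 0.9329 = -0.683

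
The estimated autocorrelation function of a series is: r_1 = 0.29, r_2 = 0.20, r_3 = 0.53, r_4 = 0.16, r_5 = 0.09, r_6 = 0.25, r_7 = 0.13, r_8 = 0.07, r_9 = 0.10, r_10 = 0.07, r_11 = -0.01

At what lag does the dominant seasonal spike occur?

3

The largest autocorrelation is r_3 = 0.53; the remaining lags stay at or below 0.29. The elevated value at lag 1 (0.29), dropping to 0.20 at lag 2, reflects decaying short-term dependence rather than seasonality.
The dominant spike at lag 3 indicates a seasonal period of 3.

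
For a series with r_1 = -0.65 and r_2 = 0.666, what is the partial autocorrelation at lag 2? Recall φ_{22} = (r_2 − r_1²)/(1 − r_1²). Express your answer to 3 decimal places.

φ_{22} = (r_2 − r_1²) / (1 − r_1²)
r_1² = (-0.65)² = 0.4225
Numerator = 0.666 − 0.4225 = 0.2435; denominator = 1 − 0.4225 = 0.5775
φ_{22} = 0.2435 / 0.5775 = 0.422

0.422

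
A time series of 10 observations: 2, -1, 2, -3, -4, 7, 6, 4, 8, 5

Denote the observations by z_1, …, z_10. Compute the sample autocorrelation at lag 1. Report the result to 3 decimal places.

Mean z̄ = (2 − 1 + 2 − 3 − 4 + 7 + 6 + 4 + 8 + 5)/10 = 2.6000
Numerator Σ_{t=1}^{9}(z_t−z̄)(z_{t+1}−z̄) = 55.8400
Denominator Σ(z_t−z̄)² = 156.4000
r_1 = 55.8400 / 156.4000 = 0.357

0.357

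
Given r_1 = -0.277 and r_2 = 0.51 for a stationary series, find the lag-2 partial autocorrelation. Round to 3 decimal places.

φ_{22} = (r_2 − r_1²) / (1 − r_1²)
r_1² = (-0.277)² = 0.076729
Numerator = 0.51 − 0.0767 = 0.4333; denominator = 1 − 0.0767 = 0.9233
φ_{22} = 0.4333 / 0.9233 = 0.469

0.469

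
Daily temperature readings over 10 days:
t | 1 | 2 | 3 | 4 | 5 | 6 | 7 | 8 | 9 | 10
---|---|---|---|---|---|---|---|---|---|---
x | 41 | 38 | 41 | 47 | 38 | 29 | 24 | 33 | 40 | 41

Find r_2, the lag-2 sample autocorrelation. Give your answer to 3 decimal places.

Mean x̄ = (41 + 38 + 41 + 47 + 38 + 29 + 24 + 33 + 40 + 41)/10 = 37.2000
Numerator Σ_{t=1}^{8}(x_t−x̄)(x_{t+2}−x̄) = -84.0800
Denominator Σ(x_t−x̄)² = 407.6000
r_2 = -84.0800 / 407.6000 = -0.206

-0.206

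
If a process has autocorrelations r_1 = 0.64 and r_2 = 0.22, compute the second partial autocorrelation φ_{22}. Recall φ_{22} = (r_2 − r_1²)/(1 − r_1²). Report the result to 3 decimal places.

-0.321

φ_{22} = (r_2 − r_1²) / (1 − r_1²)
r_1² = (0.64)² = 0.4096
Numerator = 0.22 − 0.4096 = -0.1896; denominator = 1 − 0.4096 = 0.5904
φ_{22} = -0.1896 / 0.5904 = -0.321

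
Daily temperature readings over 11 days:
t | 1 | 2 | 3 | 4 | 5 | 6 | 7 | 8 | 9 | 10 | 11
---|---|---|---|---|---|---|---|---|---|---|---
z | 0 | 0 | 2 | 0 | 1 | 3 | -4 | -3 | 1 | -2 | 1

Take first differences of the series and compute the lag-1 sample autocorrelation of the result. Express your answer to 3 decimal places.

-0.431

First differences Δz: 0, 2, -2, 1, 2, -7, 1, 4, -3, 3
Mean of differences = 0.1000
Numerator Σ(Δz_t−Δz̄)(Δz_{t+1}−Δz̄) = -41.8100
Denominator Σ(Δz_t−Δz̄)² = 96.9000
r_1(Δz) = -41.8100 / 96.9000 = -0.431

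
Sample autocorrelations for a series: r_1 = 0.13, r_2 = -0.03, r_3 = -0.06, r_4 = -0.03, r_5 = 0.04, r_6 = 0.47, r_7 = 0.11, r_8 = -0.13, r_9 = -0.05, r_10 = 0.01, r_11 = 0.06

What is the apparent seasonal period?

6

The largest autocorrelation is r_6 = 0.47; the remaining lags stay at or below 0.13.
The dominant spike at lag 6 indicates a seasonal period of 6.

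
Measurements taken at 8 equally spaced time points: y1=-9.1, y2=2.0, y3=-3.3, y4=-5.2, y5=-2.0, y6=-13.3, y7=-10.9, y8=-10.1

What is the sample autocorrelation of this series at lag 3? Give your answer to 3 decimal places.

-0.047

Mean ȳ = (-9.1 + 2.0 − 3.3 − 5.2 − 2.0 − 13.3 − 10.9 − 10.1)/8 = -6.4875
Deviations from mean: -2.6125, 8.4875, 3.1875, 1.2875, 4.4875, -6.8125, -4.4125, -3.6125
Σ(y_t−ȳ)(y_{t+3}−ȳ) = (-3.3636) + (38.0877) + (-21.7148) + (-5.6811) + (-16.2111) = -8.8830
Denominator Σ(y_t−ȳ)² = 189.7488
r_3 = -8.8830 / 189.7488 = -0.047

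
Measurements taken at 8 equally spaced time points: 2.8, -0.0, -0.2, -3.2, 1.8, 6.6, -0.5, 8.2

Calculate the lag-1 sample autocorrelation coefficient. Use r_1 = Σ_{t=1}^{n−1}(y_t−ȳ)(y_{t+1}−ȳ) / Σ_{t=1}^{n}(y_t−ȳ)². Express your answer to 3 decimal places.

-0.128

Mean ȳ = (2.8 − 0.0 − 0.2 − 3.2 + 1.8 + 6.6 − 0.5 + 8.2)/8 = 1.9375
Deviations from mean: 0.8625, -1.9375, -2.1375, -5.1375, -0.1375, 4.6625, -2.4375, 6.2625
Σ(y_t−ȳ)(y_{t+1}−ȳ) = (-1.6711) + (4.1414) + (10.9814) + (0.7064) + (-0.6411) + (-11.3648) + (-15.2648) = -13.1127
Denominator Σ(y_t−ȳ)² = 102.3788
r_1 = -13.1127 / 102.3788 = -0.128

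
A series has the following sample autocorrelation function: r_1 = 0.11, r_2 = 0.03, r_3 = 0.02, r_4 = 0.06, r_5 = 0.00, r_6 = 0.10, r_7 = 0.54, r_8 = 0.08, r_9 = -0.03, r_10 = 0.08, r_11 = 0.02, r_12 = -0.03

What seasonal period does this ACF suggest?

The largest autocorrelation is r_7 = 0.54; the remaining lags stay at or below 0.11.
The dominant spike at lag 7 indicates a seasonal period of 7.

7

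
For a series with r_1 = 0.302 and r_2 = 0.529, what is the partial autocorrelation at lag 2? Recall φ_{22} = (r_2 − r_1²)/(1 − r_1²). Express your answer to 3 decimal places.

0.482

φ_{22} = (r_2 − r_1²) / (1 − r_1²)
r_1² = (0.302)² = 0.091204
Numerator = 0.529 − 0.0912 = 0.4378; denominator = 1 − 0.0912 = 0.9088
φ_{22} = 0.4378 / 0.9088 = 0.482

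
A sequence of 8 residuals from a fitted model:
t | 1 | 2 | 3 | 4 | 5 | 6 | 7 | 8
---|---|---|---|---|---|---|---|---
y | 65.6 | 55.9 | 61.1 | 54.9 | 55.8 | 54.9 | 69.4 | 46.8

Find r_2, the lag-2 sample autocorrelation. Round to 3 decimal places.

Mean ȳ = (65.6 + 55.9 + 61.1 + 54.9 + 55.8 + 54.9 + 69.4 + 46.8)/8 = 58.0500
Deviations from mean: 7.5500, -2.1500, 3.0500, -3.1500, -2.2500, -3.1500, 11.3500, -11.2500
Numerator Σ_{t=1}^{6}(y_t−ȳ)(y_{t+2}−ȳ) = 42.7600
Denominator Σ(y_t−ȳ)² = 351.2200
r_2 = 42.7600 / 351.2200 = 0.122

0.122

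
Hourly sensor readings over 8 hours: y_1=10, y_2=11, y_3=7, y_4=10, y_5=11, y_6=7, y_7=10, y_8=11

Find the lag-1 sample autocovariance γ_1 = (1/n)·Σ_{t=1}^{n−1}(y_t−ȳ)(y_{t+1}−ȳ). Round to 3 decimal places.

-0.955

Mean ȳ = (10 + 11 + 7 + 10 + 11 + 7 + 10 + 11)/8 = 9.6250
Deviations: 0.3750, 1.3750, -2.6250, 0.3750, 1.3750, -2.6250, 0.3750, 1.3750
Σ_{t=1}^{7}(y_t−ȳ)(y_{t+1}−ȳ) = -7.6406
γ_1 = -7.6406 / 8 = -0.955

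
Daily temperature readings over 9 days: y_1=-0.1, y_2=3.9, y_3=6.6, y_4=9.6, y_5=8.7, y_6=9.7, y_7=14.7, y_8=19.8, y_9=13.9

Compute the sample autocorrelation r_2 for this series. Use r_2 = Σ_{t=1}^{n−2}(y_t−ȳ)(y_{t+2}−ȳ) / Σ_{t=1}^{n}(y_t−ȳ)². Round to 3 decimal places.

0.176

Mean ȳ = (-0.1 + 3.9 + 6.6 + 9.6 + 8.7 + 9.7 + 14.7 + 19.8 + 13.9)/9 = 9.6444
Numerator Σ_{t=1}^{7}(y_t−ȳ)(y_{t+2}−ȳ) = 50.0983
Denominator Σ(y_t−ȳ)² = 284.9222
r_2 = 50.0983 / 284.9222 = 0.176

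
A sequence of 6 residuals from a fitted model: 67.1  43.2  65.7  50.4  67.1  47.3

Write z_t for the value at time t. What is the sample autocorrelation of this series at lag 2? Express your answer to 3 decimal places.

Mean z̄ = (67.1 + 43.2 + 65.7 + 50.4 + 67.1 + 47.3)/6 = 56.8000
Numerator Σ_{t=1}^{4}(z_t−z̄)(z_{t+2}−z̄) = 331.1800
Denominator Σ(z_t−z̄)² = 607.5600
r_2 = 331.1800 / 607.5600 = 0.545

0.545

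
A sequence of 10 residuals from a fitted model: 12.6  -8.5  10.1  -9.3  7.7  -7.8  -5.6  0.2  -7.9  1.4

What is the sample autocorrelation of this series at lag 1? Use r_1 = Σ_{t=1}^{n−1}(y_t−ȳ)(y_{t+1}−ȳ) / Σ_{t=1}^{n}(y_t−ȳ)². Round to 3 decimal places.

-0.641

Mean ȳ = (12.6 − 8.5 + 10.1 − 9.3 + 7.7 − 7.8 − 5.6 + 0.2 − 7.9 + 1.4)/10 = -0.7100
Numerator Σ_{t=1}^{9}(y_t−ȳ)(y_{t+1}−ȳ) = -404.1151
Denominator Σ(y_t−ȳ)² = 630.3690
r_1 = -404.1151 / 630.3690 = -0.641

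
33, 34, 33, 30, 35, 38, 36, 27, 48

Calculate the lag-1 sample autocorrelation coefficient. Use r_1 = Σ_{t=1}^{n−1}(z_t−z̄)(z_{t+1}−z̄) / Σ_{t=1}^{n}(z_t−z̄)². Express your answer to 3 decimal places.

Mean z̄ = (33 + 34 + 33 + 30 + 35 + 38 + 36 + 27 + 48)/9 = 34.8889
Numerator Σ_{t=1}^{8}(z_t−z̄)(z_{t+1}−z̄) = -96.3457
Denominator Σ(z_t−z̄)² = 276.8889
r_1 = -96.3457 / 276.8889 = -0.348

-0.348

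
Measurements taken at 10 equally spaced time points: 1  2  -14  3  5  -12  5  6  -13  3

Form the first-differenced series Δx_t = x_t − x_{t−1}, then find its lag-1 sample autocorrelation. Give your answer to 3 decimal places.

-0.504

First differences Δx: 1, -16, 17, 2, -17, 17, 1, -19, 16
Mean of differences = 0.2222
Numerator Σ(Δx_t−Δx̄)(Δx_{t+1}−Δx̄) = -879.7160
Denominator Σ(Δx_t−Δx̄)² = 1745.5556
r_1(Δx) = -879.7160 / 1745.5556 = -0.504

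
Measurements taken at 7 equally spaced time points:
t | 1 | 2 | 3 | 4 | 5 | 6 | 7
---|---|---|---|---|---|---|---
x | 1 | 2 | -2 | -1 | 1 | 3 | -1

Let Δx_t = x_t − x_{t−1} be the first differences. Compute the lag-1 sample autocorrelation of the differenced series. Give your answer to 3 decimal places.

-0.237

First differences Δx: 1, -4, 1, 2, 2, -4
Mean of differences = -0.3333
Numerator Σ(Δx_t−Δx̄)(Δx_{t+1}−Δx̄) = -9.7778
Denominator Σ(Δx_t−Δx̄)² = 41.3333
r_1(Δx) = -9.7778 / 41.3333 = -0.237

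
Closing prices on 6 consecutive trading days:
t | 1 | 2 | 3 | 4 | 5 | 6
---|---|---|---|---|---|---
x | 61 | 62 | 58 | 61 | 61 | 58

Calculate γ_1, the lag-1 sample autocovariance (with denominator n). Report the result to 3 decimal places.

Mean x̄ = (61 + 62 + 58 + 61 + 61 + 58)/6 = 60.1667
Σ_{t=1}^{5}(x_t−x̄)(x_{t+1}−x̄) = -5.3611
γ_1 = -5.3611 / 6 = -0.894

-0.894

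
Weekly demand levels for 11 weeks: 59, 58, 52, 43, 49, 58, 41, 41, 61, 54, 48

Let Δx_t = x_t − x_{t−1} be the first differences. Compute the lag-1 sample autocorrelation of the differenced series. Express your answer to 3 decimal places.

First differences Δx: -1, -6, -9, 6, 9, -17, 0, 20, -7, -6
Mean of differences = -1.1000
Numerator Σ(Δx_t−Δx̄)(Δx_{t+1}−Δx̄) = -196.6100
Denominator Σ(Δx_t−Δx̄)² = 996.9000
r_1(Δx) = -196.6100 / 996.9000 = -0.197

-0.197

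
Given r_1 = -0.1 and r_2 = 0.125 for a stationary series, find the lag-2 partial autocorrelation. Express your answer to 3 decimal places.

0.116

φ_{22} = (r_2 − r_1²) / (1 − r_1²)
r_1² = (-0.1)² = 0.01
Numerator = 0.125 − 0.0100 = 0.1150; denominator = 1 − 0.0100 = 0.9900
φ_{22} = 0.1150 / 0.9900 = 0.116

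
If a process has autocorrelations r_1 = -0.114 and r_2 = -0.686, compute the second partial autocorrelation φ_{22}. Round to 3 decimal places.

φ_{22} = (r_2 − r_1²) / (1 − r_1²)
r_1² = (-0.114)² = 0.012996
Numerator = -0.686 − 0.0130 = -0.6990; denominator = 1 − 0.0130 = 0.9870
φ_{22} = -0.6990 / 0.9870 = -0.708

-0.708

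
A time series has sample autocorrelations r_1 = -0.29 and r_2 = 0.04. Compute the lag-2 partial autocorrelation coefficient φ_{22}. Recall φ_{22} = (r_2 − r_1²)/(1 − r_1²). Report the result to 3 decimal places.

-0.048

φ_{22} = (r_2 − r_1²) / (1 − r_1²)
r_1² = (-0.29)² = 0.0841
Numerator = 0.04 − 0.0841 = -0.0441; denominator = 1 − 0.0841 = 0.9159
φ_{22} = -0.0441 / 0.9159 = -0.048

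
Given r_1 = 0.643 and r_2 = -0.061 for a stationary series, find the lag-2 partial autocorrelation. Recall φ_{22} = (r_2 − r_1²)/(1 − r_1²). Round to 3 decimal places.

φ_{22} = (r_2 − r_1²) / (1 − r_1²)
r_1² = (0.643)² = 0.413449
Numerator = -0.061 − 0.4134 = -0.4744; denominator = 1 − 0.4134 = 0.5866
φ_{22} = -0.4744 / 0.5866 = -0.809

-0.809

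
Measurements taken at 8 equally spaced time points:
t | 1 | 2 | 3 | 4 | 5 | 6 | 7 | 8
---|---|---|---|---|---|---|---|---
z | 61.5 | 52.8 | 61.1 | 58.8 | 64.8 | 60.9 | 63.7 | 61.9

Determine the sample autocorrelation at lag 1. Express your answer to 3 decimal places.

-0.139

Mean z̄ = (61.5 + 52.8 + 61.1 + 58.8 + 64.8 + 60.9 + 63.7 + 61.9)/8 = 60.6875
Numerator Σ_{t=1}^{7}(z_t−z̄)(z_{t+1}−z̄) = -13.0364
Denominator Σ(z_t−z̄)² = 94.1088
r_1 = -13.0364 / 94.1088 = -0.139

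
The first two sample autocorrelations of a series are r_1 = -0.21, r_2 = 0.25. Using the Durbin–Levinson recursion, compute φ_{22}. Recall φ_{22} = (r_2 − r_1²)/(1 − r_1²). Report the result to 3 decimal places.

0.215

φ_{22} = (r_2 − r_1²) / (1 − r_1²)
r_1² = (-0.21)² = 0.0441
Numerator = 0.25 − 0.0441 = 0.2059; denominator = 1 − 0.0441 = 0.9559
φ_{22} = 0.2059 / 0.9559 = 0.215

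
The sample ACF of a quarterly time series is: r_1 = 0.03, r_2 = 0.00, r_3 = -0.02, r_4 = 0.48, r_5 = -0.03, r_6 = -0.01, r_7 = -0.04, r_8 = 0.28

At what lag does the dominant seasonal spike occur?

4

The largest autocorrelation is r_4 = 0.48, with a weaker echo at lag 8 (0.28); the remaining lags stay at or below 0.03.
The dominant spike at lag 4 indicates a seasonal period of 4.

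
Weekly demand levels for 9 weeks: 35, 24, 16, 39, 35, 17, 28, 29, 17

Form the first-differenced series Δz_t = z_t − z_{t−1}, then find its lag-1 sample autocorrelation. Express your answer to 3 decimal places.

First differences Δz: -11, -8, 23, -4, -18, 11, 1, -12
Mean of differences = -2.2500
Numerator Σ(Δz_t−Δz̄)(Δz_{t+1}−Δz̄) = -308.8125
Denominator Σ(Δz_t−Δz̄)² = 1279.5000
r_1(Δz) = -308.8125 / 1279.5000 = -0.241

-0.241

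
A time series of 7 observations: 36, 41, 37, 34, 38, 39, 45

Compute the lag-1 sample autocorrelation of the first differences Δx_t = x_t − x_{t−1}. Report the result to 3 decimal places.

First differences Δx: 5, -4, -3, 4, 1, 6
Mean of differences = 1.5000
Numerator Σ(Δx_t−Δx̄)(Δx_{t+1}−Δx̄) = -9.2500
Denominator Σ(Δx_t−Δx̄)² = 89.5000
r_1(Δx) = -9.2500 / 89.5000 = -0.103

-0.103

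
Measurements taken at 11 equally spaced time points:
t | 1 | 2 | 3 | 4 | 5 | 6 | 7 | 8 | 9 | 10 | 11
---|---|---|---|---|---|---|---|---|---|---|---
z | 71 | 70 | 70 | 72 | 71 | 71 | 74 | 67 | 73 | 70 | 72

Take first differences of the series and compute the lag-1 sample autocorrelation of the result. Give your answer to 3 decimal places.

First differences Δz: -1, 0, 2, -1, 0, 3, -7, 6, -3, 2
Mean of differences = 0.1000
Numerator Σ(Δz_t−Δz̄)(Δz_{t+1}−Δz̄) = -89.0100
Denominator Σ(Δz_t−Δz̄)² = 112.9000
r_1(Δz) = -89.0100 / 112.9000 = -0.788

-0.788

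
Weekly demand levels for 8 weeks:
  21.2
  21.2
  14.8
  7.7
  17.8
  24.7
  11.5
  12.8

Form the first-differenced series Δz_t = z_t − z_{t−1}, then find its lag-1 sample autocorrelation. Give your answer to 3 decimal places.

First differences Δz: 0.0, -6.4, -7.1, 10.1, 6.9, -13.2, 1.3
Mean of differences = -1.2000
Numerator Σ(Δz_t−Δz̄)(Δz_{t+1}−Δz̄) = -77.9000
Denominator Σ(Δz_t−Δz̄)² = 406.8400
r_1(Δz) = -77.9000 / 406.8400 = -0.191

-0.191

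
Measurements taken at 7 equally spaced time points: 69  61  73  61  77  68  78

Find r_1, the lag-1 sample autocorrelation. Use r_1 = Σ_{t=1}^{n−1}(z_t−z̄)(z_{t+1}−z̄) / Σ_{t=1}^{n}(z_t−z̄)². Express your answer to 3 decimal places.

-0.495

Mean z̄ = (69 + 61 + 73 + 61 + 77 + 68 + 78)/7 = 69.5714
Deviations from mean: -0.5714, -8.5714, 3.4286, -8.5714, 7.4286, -1.5714, 8.4286
Numerator Σ_{t=1}^{6}(z_t−z̄)(z_{t+1}−z̄) = -142.4694
Denominator Σ(z_t−z̄)² = 287.7143
r_1 = -142.4694 / 287.7143 = -0.495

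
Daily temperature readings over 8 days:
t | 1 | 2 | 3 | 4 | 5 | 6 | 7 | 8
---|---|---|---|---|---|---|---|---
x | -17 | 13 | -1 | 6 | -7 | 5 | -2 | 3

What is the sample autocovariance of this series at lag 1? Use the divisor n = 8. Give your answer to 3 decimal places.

Mean x̄ = (-17 + 13 − 1 + 6 − 7 + 5 − 2 + 3)/8 = 0.0000
Σ_{t=1}^{7}(x_t−x̄)(x_{t+1}−x̄) = -333.0000
γ_1 = -333.0000 / 8 = -41.625

-41.625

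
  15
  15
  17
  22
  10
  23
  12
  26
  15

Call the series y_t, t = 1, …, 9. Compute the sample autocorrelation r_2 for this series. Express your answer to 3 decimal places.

0.523

Mean ȳ = (15 + 15 + 17 + 22 + 10 + 23 + 12 + 26 + 15)/9 = 17.2222
Numerator Σ_{t=1}^{7}(y_t−ȳ)(y_{t+2}−ȳ) = 119.1235
Denominator Σ(y_t−ȳ)² = 227.5556
r_2 = 119.1235 / 227.5556 = 0.523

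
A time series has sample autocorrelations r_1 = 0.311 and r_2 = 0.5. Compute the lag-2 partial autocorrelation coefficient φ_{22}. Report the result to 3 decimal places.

φ_{22} = (r_2 − r_1²) / (1 − r_1²)
r_1² = (0.311)² = 0.096721
Numerator = 0.5 − 0.0967 = 0.4033; denominator = 1 − 0.0967 = 0.9033
φ_{22} = 0.4033 / 0.9033 = 0.446

0.446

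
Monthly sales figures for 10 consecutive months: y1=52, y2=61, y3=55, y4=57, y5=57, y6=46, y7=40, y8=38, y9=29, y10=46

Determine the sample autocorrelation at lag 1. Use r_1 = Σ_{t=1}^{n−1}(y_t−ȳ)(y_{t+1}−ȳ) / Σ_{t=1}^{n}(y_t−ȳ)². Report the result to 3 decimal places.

Mean ȳ = (52 + 61 + 55 + 57 + 57 + 46 + 40 + 38 + 29 + 46)/10 = 48.1000
Numerator Σ_{t=1}^{9}(y_t−ȳ)(y_{t+1}−ȳ) = 593.0900
Denominator Σ(y_t−ȳ)² = 928.9000
r_1 = 593.0900 / 928.9000 = 0.638

0.638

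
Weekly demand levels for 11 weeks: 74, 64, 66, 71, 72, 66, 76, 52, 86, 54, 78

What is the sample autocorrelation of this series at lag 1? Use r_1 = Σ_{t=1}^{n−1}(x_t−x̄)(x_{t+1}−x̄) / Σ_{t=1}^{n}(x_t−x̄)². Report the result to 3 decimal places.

Mean x̄ = (74 + 64 + 66 + 71 + 72 + 66 + 76 + 52 + 86 + 54 + 78)/11 = 69.0000
Numerator Σ_{t=1}^{10}(x_t−x̄)(x_{t+1}−x̄) = -838.0000
Denominator Σ(x_t−x̄)² = 1014.0000
r_1 = -838.0000 / 1014.0000 = -0.826

-0.826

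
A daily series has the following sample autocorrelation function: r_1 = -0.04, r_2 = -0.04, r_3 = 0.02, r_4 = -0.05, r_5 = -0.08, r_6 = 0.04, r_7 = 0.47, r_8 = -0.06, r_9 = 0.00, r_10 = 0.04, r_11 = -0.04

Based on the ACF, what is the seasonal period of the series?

7

The largest autocorrelation is r_7 = 0.47; the remaining lags stay at or below 0.04.
The dominant spike at lag 7 indicates a seasonal period of 7.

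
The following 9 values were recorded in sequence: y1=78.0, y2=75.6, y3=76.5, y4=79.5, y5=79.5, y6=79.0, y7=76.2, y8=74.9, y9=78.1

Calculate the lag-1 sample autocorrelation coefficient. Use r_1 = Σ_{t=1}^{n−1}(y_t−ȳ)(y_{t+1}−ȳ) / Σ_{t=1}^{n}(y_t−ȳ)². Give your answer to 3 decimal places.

Mean ȳ = (78.0 + 75.6 + 76.5 + 79.5 + 79.5 + 79.0 + 76.2 + 74.9 + 78.1)/9 = 77.4778
Numerator Σ_{t=1}^{8}(y_t−ȳ)(y_{t+1}−ȳ) = 5.7906
Denominator Σ(y_t−ȳ)² = 23.9156
r_1 = 5.7906 / 23.9156 = 0.242

0.242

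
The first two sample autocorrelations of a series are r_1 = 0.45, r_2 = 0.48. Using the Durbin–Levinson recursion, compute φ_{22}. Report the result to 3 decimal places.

φ_{22} = (r_2 − r_1²) / (1 − r_1²)
r_1² = (0.45)² = 0.2025
Numerator = 0.48 − 0.2025 = 0.2775; denominator = 1 − 0.2025 = 0.7975
φ_{22} = 0.2775 / 0.7975 = 0.348

0.348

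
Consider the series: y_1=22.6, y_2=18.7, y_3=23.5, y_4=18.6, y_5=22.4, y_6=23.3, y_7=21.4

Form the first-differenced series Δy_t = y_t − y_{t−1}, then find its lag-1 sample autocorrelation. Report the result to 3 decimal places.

-0.720

First differences Δy: -3.9, 4.8, -4.9, 3.8, 0.9, -1.9
Mean of differences = -0.2000
Numerator Σ(Δy_t−Δȳ)(Δy_{t+1}−Δȳ) = -58.2700
Denominator Σ(Δy_t−Δȳ)² = 80.8800
r_1(Δy) = -58.2700 / 80.8800 = -0.720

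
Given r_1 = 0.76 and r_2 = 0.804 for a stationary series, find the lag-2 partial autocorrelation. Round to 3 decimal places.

0.536

φ_{22} = (r_2 − r_1²) / (1 − r_1²)
r_1² = (0.76)² = 0.5776
Numerator = 0.804 − 0.5776 = 0.2264; denominator = 1 − 0.5776 = 0.4224
φ_{22} = 0.2264 / 0.4224 = 0.536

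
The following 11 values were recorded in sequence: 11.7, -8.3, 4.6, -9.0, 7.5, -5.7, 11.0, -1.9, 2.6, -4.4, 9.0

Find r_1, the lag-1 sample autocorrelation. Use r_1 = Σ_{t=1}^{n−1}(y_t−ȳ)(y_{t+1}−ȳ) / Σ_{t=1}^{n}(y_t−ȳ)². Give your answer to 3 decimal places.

Mean ȳ = (11.7 − 8.3 + 4.6 − 9.0 + 7.5 − 5.7 + 11.0 − 1.9 + 2.6 − 4.4 + 9.0)/11 = 1.5545
Numerator Σ_{t=1}^{10}(y_t−ȳ)(y_{t+1}−ȳ) = -423.3402
Denominator Σ(y_t−ȳ)² = 601.8273
r_1 = -423.3402 / 601.8273 = -0.703

-0.703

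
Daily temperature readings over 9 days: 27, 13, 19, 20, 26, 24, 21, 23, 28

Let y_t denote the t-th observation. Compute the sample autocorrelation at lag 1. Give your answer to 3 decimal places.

Mean ȳ = (27 + 13 + 19 + 20 + 26 + 24 + 21 + 23 + 28)/9 = 22.3333
Numerator Σ_{t=1}^{8}(y_t−ȳ)(y_{t+1}−ȳ) = -6.4444
Denominator Σ(y_t−ȳ)² = 176.0000
r_1 = -6.4444 / 176.0000 = -0.037

-0.037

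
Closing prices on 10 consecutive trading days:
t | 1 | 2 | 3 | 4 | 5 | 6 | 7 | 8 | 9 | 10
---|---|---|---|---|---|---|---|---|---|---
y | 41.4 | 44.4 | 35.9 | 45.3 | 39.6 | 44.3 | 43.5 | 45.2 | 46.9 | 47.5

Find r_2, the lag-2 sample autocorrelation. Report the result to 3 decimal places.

Mean ȳ = (41.4 + 44.4 + 35.9 + 45.3 + 39.6 + 44.3 + 43.5 + 45.2 + 46.9 + 47.5)/10 = 43.4000
Numerator Σ_{t=1}^{8}(y_t−ȳ)(y_{t+2}−ȳ) = 56.0800
Denominator Σ(y_t−ȳ)² = 112.4200
r_2 = 56.0800 / 112.4200 = 0.499

0.499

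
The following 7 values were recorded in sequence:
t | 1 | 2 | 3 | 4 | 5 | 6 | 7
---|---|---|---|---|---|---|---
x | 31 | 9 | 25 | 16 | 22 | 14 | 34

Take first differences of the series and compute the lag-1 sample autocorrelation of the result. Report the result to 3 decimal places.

First differences Δx: -22, 16, -9, 6, -8, 20
Mean of differences = 0.5000
Numerator Σ(Δx_t−Δx̄)(Δx_{t+1}−Δx̄) = -760.7500
Denominator Σ(Δx_t−Δx̄)² = 1319.5000
r_1(Δx) = -760.7500 / 1319.5000 = -0.577

-0.577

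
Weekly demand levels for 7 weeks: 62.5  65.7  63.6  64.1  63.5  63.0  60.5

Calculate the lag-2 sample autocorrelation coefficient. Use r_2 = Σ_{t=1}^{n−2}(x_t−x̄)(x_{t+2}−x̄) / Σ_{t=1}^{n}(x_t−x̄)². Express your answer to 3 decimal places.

Mean x̄ = (62.5 + 65.7 + 63.6 + 64.1 + 63.5 + 63.0 + 60.5)/7 = 63.2714
Deviations from mean: -0.7714, 2.4286, 0.3286, 0.8286, 0.2286, -0.2714, -2.7714
Σ(x_t−x̄)(x_{t+2}−x̄) = (-0.2535) + (2.0122) + (0.0751) + (-0.2249) + (-0.6335) = 0.9755
Denominator Σ(x_t−x̄)² = 15.0943
r_2 = 0.9755 / 15.0943 = 0.065

0.065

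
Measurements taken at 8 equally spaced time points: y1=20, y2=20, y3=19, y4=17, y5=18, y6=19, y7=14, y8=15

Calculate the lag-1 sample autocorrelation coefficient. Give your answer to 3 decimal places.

Mean ȳ = (20 + 20 + 19 + 17 + 18 + 19 + 14 + 15)/8 = 17.7500
Deviations from mean: 2.2500, 2.2500, 1.2500, -0.7500, 0.2500, 1.2500, -3.7500, -2.7500
Numerator Σ_{t=1}^{7}(y_t−ȳ)(y_{t+1}−ȳ) = 12.6875
Denominator Σ(y_t−ȳ)² = 35.5000
r_1 = 12.6875 / 35.5000 = 0.357

0.357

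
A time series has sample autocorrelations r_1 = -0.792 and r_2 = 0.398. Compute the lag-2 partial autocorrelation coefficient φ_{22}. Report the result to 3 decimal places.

-0.615

φ_{22} = (r_2 − r_1²) / (1 − r_1²)
r_1² = (-0.792)² = 0.627264
Numerator = 0.398 − 0.6273 = -0.2293; denominator = 1 − 0.6273 = 0.3727
φ_{22} = -0.2293 / 0.3727 = -0.615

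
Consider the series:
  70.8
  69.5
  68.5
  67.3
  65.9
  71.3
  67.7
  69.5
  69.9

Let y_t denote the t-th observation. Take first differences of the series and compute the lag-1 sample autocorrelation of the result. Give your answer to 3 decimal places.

-0.555

First differences Δy: -1.3, -1.0, -1.2, -1.4, 5.4, -3.6, 1.8, 0.4
Mean of differences = -0.1125
Numerator Σ(Δy_t−Δȳ)(Δy_{t+1}−Δȳ) = -28.5927
Denominator Σ(Δy_t−Δȳ)² = 51.5088
r_1(Δy) = -28.5927 / 51.5088 = -0.555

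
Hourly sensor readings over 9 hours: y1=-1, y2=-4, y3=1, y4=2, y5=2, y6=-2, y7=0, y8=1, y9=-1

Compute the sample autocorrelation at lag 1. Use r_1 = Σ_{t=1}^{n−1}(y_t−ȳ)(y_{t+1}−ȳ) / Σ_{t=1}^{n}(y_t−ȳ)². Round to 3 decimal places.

0.030

Mean ȳ = (-1 − 4 + 1 + 2 + 2 − 2 + 0 + 1 − 1)/9 = -0.2222
Numerator Σ_{t=1}^{8}(y_t−ȳ)(y_{t+1}−ȳ) = 0.9506
Denominator Σ(y_t−ȳ)² = 31.5556
r_1 = 0.9506 / 31.5556 = 0.030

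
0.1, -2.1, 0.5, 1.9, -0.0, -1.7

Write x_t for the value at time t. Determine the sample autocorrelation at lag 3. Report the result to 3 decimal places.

Mean x̄ = (0.1 − 2.1 + 0.5 + 1.9 − 0.0 − 1.7)/6 = -0.2167
Σ(x_t−x̄)(x_{t+3}−x̄) = (0.6703) + (-0.4081) + (-1.0631) = -0.8008
Denominator Σ(x_t−x̄)² = 10.8883
r_3 = -0.8008 / 10.8883 = -0.074

-0.074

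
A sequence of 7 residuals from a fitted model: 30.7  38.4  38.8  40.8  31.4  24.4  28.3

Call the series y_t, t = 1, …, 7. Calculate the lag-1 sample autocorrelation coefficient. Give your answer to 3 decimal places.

Mean ȳ = (30.7 + 38.4 + 38.8 + 40.8 + 31.4 + 24.4 + 28.3)/7 = 33.2571
Σ(y_t−ȳ)(y_{t+1}−ȳ) = (-13.1510) + (28.5061) + (41.8090) + (-14.0082) + (16.4490) + (43.9061) = 103.5110
Denominator Σ(y_t−ȳ)² = 227.0771
r_1 = 103.5110 / 227.0771 = 0.456

0.456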